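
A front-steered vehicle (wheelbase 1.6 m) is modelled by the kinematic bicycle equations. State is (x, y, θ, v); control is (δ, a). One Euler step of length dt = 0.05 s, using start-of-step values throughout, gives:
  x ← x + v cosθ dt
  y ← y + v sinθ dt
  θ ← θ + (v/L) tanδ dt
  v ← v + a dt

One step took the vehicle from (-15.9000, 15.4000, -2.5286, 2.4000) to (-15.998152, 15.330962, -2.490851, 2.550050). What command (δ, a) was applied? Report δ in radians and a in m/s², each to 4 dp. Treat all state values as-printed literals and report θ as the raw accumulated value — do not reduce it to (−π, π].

a = (v'−v)/dt = (0.150050)/0.05 = 3.0010
Δθ = θ'−θ = 0.037749;  (v·dt/L) = 2.4000·0.05/1.6 = 0.075000
tan δ = Δθ·L/(v·dt) = 0.503320  →  δ = 0.4663

δ = 0.4663, a = 3.0010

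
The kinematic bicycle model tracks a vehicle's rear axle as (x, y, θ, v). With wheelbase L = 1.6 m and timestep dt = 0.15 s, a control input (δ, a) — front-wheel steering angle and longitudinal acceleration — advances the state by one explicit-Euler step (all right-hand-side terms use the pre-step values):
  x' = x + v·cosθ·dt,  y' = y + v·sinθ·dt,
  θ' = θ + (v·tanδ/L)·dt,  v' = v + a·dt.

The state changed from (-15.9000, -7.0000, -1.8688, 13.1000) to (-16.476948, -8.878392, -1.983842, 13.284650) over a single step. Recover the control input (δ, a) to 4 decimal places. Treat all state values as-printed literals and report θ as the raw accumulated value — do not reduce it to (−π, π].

a = (v'−v)/dt = (0.184650)/0.15 = 1.2310
Δθ = θ'−θ = -0.115042;  (v·dt/L) = 13.1000·0.15/1.6 = 1.228125
tan δ = Δθ·L/(v·dt) = -0.093673  →  δ = -0.0934

δ = -0.0934, a = 1.2310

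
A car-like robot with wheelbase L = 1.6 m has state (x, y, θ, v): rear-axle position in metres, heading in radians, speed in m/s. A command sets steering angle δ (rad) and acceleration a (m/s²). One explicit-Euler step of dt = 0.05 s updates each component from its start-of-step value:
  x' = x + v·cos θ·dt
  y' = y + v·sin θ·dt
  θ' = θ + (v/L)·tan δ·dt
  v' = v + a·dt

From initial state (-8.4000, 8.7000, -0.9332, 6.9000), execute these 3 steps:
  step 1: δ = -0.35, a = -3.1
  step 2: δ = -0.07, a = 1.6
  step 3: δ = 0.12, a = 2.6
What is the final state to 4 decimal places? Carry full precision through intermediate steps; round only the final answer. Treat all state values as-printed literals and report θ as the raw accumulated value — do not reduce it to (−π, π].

(-7.8392, 7.8449, -1.0010, 6.9550)

after step 1 (δ=-0.35, a=-3.1): (-8.194633, 8.422783, -1.011909, 6.745000)
after step 2 (δ=-0.07, a=1.6): (-8.015809, 8.136847, -1.026688, 6.825000)
after step 3 (δ=0.12, a=2.6): (-7.839159, 7.844877, -1.000971, 6.955000)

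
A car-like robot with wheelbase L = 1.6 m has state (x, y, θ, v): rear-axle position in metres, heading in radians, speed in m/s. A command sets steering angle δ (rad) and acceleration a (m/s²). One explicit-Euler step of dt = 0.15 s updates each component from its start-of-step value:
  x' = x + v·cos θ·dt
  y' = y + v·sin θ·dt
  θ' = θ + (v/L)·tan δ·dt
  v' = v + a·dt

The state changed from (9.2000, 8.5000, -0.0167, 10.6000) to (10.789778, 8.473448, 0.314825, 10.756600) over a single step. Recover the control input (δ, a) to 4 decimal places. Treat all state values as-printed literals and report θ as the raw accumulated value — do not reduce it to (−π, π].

δ = 0.3220, a = 1.0440

a = (v'−v)/dt = (0.156600)/0.15 = 1.0440
Δθ = θ'−θ = 0.331525;  (v·dt/L) = 10.6000·0.15/1.6 = 0.993750
tan δ = Δθ·L/(v·dt) = 0.333610  →  δ = 0.3220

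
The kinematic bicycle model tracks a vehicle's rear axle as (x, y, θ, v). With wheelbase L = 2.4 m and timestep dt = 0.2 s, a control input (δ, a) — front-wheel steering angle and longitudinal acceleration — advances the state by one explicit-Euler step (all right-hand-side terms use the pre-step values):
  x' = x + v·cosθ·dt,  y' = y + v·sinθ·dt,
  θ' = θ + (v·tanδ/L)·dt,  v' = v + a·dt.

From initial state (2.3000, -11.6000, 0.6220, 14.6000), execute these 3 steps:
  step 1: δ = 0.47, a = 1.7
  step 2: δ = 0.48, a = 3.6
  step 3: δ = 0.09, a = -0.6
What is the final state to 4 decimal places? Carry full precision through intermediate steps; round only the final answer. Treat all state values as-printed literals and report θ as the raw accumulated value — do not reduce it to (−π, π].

(4.6661, -4.0970, 2.0060, 15.5400)

after step 1 (δ=0.47, a=1.7): (4.673127, -9.898628, 1.240025, 14.940000)
after step 2 (δ=0.48, a=3.6): (5.643547, -7.072601, 1.888186, 15.660000)
after step 3 (δ=0.09, a=-0.6): (4.666090, -4.097033, 2.005954, 15.540000)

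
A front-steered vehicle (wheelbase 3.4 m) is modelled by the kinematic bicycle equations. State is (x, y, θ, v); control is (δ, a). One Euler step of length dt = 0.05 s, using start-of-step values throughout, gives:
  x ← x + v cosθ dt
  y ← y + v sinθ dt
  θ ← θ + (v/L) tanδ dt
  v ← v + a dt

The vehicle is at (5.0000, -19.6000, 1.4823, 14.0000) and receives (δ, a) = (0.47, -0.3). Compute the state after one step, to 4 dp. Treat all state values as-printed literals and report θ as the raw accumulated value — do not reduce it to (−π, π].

(5.0619, -18.9027, 1.5869, 13.9850)

x' = 5.0000 + 14.0000·cos(1.4823)·0.05 = 5.0619
y' = -19.6000 + 14.0000·sin(1.4823)·0.05 = -18.9027
θ' = 1.4823 + (14.0000/3.4)·tan(0.47)·0.05 = 1.5869
v' = 14.0000 − 0.3000·0.05 = 13.9850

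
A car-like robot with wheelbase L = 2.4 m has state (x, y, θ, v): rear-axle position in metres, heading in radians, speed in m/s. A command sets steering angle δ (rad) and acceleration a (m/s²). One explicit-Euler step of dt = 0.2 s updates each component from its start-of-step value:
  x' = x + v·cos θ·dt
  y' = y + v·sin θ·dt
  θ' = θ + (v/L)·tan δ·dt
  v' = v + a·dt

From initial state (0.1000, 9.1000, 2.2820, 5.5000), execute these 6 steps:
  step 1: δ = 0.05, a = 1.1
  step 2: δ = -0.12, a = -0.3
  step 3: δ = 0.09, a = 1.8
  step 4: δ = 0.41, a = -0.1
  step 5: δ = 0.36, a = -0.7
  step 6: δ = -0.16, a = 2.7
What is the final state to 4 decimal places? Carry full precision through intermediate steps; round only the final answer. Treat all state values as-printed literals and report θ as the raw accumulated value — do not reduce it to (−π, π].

(-4.9113, 13.7862, 2.6175, 6.4000)

after step 1 (δ=0.05, a=1.1): (-0.618021, 9.933334, 2.304936, 5.720000)
after step 2 (δ=-0.12, a=-0.3): (-1.384442, 10.782649, 2.247460, 5.660000)
after step 3 (δ=0.09, a=1.8): (-2.093295, 11.665231, 2.290025, 6.020000)
after step 4 (δ=0.41, a=-0.1): (-2.886495, 12.571018, 2.508065, 6.000000)
after step 5 (δ=0.36, a=-0.7): (-3.853628, 13.281408, 2.696266, 5.860000)
after step 6 (δ=-0.16, a=2.7): (-4.911323, 13.786250, 2.617459, 6.400000)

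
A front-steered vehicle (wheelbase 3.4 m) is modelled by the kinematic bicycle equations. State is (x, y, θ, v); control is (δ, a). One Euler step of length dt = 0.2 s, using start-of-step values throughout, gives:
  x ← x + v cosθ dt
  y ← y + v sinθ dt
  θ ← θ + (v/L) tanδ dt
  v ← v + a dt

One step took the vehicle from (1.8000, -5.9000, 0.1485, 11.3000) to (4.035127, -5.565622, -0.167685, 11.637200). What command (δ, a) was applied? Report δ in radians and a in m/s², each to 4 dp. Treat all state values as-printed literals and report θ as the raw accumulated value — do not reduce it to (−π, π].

δ = -0.4440, a = 1.6860

a = (v'−v)/dt = (0.337200)/0.2 = 1.6860
Δθ = θ'−θ = -0.316185;  (v·dt/L) = 11.3000·0.2/3.4 = 0.664706
tan δ = Δθ·L/(v·dt) = -0.475677  →  δ = -0.4440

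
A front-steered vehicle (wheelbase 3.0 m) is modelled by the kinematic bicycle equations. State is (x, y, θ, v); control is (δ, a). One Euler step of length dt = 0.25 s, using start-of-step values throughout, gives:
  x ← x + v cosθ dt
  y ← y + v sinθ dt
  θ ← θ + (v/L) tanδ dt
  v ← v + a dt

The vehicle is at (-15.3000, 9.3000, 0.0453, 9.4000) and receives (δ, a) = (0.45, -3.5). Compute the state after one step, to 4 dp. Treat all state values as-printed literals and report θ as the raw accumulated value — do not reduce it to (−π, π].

(-12.9524, 9.4064, 0.4237, 8.5250)

x' = -15.3000 + 9.4000·cos(0.0453)·0.25 = -12.9524
y' = 9.3000 + 9.4000·sin(0.0453)·0.25 = 9.4064
θ' = 0.0453 + (9.4000/3.0)·tan(0.45)·0.25 = 0.4237
v' = 9.4000 − 3.5000·0.25 = 8.5250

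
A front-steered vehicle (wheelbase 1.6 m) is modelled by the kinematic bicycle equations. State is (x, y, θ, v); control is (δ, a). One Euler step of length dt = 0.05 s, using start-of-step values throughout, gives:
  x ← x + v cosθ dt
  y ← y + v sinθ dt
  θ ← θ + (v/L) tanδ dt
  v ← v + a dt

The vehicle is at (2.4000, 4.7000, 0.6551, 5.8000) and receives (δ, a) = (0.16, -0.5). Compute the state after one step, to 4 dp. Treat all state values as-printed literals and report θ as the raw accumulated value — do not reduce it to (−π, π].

(2.6300, 4.8767, 0.6844, 5.7750)

x' = 2.4000 + 5.8000·cos(0.6551)·0.05 = 2.6300
y' = 4.7000 + 5.8000·sin(0.6551)·0.05 = 4.8767
θ' = 0.6551 + (5.8000/1.6)·tan(0.16)·0.05 = 0.6844
v' = 5.8000 − 0.5000·0.05 = 5.7750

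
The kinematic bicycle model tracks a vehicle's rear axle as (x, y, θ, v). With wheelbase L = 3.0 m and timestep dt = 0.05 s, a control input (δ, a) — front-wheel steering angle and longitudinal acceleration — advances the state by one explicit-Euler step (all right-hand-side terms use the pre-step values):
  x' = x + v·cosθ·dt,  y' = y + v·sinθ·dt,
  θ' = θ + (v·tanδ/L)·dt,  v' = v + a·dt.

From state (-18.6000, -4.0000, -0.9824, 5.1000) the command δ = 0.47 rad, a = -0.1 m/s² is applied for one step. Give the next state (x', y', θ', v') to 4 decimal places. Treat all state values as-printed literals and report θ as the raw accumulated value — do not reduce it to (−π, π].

(-18.4585, -4.2121, -0.9392, 5.0950)

x' = -18.6000 + 5.1000·cos(-0.9824)·0.05 = -18.4585
y' = -4.0000 + 5.1000·sin(-0.9824)·0.05 = -4.2121
θ' = -0.9824 + (5.1000/3.0)·tan(0.47)·0.05 = -0.9392
v' = 5.1000 − 0.1000·0.05 = 5.0950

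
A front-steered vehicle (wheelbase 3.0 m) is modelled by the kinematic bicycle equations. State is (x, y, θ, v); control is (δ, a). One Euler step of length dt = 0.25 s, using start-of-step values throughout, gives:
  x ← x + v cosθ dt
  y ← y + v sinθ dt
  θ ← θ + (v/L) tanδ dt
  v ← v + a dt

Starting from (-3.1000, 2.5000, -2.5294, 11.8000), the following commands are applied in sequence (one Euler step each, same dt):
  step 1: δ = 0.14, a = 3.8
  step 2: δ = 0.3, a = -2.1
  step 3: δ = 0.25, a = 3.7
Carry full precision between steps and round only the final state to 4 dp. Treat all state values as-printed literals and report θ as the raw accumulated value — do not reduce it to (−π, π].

(-9.2869, -4.0644, -1.8020, 13.1500)

after step 1 (δ=0.14, a=3.8): (-5.514250, 0.804743, -2.390827, 12.750000)
after step 2 (δ=0.3, a=-2.1): (-7.844844, -1.369766, -2.062157, 12.225000)
after step 3 (δ=0.25, a=3.7): (-9.286862, -4.064436, -1.802027, 13.150000)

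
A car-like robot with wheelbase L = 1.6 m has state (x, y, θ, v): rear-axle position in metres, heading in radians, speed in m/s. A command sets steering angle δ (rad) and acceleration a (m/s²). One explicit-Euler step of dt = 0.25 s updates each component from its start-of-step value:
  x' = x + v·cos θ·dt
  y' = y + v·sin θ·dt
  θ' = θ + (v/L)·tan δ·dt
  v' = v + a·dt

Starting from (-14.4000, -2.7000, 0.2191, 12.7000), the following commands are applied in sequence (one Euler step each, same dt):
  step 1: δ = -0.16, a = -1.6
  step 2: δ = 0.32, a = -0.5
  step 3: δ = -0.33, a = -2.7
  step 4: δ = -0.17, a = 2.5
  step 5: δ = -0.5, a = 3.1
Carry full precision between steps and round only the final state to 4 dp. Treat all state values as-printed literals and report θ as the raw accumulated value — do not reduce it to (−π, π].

after step 1 (δ=-0.16, a=-1.6): (-11.300903, -2.009910, -0.101137, 12.300000)
after step 2 (δ=0.32, a=-0.5): (-8.241617, -2.320377, 0.535752, 12.175000)
after step 3 (δ=-0.33, a=-2.7): (-5.624341, -0.766581, -0.115848, 11.500000)
after step 4 (δ=-0.17, a=2.5): (-2.768612, -1.098901, -0.424294, 12.125000)
after step 5 (δ=-0.5, a=3.1): (-0.006144, -2.346799, -1.459281, 12.900000)

(-0.0061, -2.3468, -1.4593, 12.9000)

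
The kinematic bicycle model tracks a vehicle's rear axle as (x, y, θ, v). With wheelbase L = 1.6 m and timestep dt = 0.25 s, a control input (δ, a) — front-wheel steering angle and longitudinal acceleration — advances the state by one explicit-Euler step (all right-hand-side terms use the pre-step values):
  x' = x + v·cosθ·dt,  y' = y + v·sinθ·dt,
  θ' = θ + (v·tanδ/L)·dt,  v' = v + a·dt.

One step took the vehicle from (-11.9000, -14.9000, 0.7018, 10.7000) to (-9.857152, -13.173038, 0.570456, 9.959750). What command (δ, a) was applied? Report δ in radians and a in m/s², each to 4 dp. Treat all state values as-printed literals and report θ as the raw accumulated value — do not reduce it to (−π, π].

δ = -0.0784, a = -2.9610

a = (v'−v)/dt = (-0.740250)/0.25 = -2.9610
Δθ = θ'−θ = -0.131344;  (v·dt/L) = 10.7000·0.25/1.6 = 1.671875
tan δ = Δθ·L/(v·dt) = -0.078561  →  δ = -0.0784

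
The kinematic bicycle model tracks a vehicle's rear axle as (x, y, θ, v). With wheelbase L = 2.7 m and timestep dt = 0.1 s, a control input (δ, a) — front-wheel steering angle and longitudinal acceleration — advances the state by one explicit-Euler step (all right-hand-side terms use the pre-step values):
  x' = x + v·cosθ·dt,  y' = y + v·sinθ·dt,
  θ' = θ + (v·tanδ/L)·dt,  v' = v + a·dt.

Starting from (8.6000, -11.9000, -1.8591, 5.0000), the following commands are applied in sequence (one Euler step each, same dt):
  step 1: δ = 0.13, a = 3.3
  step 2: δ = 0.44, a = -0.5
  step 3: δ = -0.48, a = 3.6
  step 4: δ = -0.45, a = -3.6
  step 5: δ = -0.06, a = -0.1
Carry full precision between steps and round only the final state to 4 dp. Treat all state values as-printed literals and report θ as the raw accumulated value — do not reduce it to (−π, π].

(7.8839, -14.4488, -1.9564, 5.2700)

after step 1 (δ=0.13, a=3.3): (8.457837, -12.379364, -1.834889, 5.330000)
after step 2 (δ=0.44, a=-0.5): (8.318706, -12.893884, -1.741954, 5.280000)
after step 3 (δ=-0.48, a=3.6): (8.228775, -13.414169, -1.843762, 5.640000)
after step 4 (δ=-0.45, a=-3.6): (8.076727, -13.957288, -1.944667, 5.280000)
after step 5 (δ=-0.06, a=-0.1): (7.883890, -14.448814, -1.956414, 5.270000)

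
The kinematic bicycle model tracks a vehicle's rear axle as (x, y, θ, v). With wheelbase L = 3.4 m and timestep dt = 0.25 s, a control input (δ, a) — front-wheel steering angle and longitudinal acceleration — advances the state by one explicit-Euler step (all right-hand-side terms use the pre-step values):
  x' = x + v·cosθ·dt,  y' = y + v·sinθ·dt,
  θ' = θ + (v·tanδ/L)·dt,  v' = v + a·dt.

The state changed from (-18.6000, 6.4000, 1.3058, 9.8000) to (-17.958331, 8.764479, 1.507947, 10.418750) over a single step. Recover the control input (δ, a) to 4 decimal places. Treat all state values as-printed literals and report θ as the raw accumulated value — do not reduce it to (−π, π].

δ = 0.2735, a = 2.4750

a = (v'−v)/dt = (0.618750)/0.25 = 2.4750
Δθ = θ'−θ = 0.202147;  (v·dt/L) = 9.8000·0.25/3.4 = 0.720588
tan δ = Δθ·L/(v·dt) = 0.280531  →  δ = 0.2735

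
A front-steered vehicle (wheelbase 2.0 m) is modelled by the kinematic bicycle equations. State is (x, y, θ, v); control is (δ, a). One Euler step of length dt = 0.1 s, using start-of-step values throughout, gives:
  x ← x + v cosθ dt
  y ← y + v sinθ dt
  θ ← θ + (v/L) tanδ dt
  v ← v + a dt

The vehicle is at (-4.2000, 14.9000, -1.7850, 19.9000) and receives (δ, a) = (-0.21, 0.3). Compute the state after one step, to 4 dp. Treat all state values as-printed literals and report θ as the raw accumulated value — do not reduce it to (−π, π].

(-4.6230, 12.9555, -1.9971, 19.9300)

x' = -4.2000 + 19.9000·cos(-1.7850)·0.1 = -4.6230
y' = 14.9000 + 19.9000·sin(-1.7850)·0.1 = 12.9555
θ' = -1.7850 + (19.9000/2.0)·tan(-0.21)·0.1 = -1.9971
v' = 19.9000 + 0.3000·0.1 = 19.9300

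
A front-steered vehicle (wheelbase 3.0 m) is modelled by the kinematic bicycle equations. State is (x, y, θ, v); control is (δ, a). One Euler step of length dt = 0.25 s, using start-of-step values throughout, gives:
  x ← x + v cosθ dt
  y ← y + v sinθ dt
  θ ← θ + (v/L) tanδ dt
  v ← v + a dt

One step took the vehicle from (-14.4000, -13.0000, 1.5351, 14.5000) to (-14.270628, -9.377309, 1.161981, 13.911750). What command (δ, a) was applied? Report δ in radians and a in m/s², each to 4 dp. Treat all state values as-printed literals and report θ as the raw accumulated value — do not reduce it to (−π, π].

δ = -0.2995, a = -2.3530

a = (v'−v)/dt = (-0.588250)/0.25 = -2.3530
Δθ = θ'−θ = -0.373119;  (v·dt/L) = 14.5000·0.25/3.0 = 1.208333
tan δ = Δθ·L/(v·dt) = -0.308788  →  δ = -0.2995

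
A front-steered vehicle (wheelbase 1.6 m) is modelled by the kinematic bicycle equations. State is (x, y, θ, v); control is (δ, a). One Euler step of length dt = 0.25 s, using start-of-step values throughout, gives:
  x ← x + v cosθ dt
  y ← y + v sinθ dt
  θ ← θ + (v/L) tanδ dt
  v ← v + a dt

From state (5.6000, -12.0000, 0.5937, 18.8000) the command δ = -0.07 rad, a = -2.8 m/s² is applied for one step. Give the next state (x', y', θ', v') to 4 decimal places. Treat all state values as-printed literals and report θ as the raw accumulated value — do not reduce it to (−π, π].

(9.4957, -9.3707, 0.3877, 18.1000)

x' = 5.6000 + 18.8000·cos(0.5937)·0.25 = 9.4957
y' = -12.0000 + 18.8000·sin(0.5937)·0.25 = -9.3707
θ' = 0.5937 + (18.8000/1.6)·tan(-0.07)·0.25 = 0.3877
v' = 18.8000 − 2.8000·0.25 = 18.1000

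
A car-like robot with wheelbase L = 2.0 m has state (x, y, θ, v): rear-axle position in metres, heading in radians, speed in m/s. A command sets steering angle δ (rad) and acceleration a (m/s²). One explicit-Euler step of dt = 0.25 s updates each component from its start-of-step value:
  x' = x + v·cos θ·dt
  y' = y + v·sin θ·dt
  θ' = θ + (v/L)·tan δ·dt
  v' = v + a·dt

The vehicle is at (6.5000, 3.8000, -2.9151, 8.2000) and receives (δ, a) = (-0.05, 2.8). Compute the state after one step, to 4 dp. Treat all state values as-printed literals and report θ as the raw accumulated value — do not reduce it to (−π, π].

x' = 6.5000 + 8.2000·cos(-2.9151)·0.25 = 4.5024
y' = 3.8000 + 8.2000·sin(-2.9151)·0.25 = 3.3396
θ' = -2.9151 + (8.2000/2.0)·tan(-0.05)·0.25 = -2.9664
v' = 8.2000 + 2.8000·0.25 = 8.9000

(4.5024, 3.3396, -2.9664, 8.9000)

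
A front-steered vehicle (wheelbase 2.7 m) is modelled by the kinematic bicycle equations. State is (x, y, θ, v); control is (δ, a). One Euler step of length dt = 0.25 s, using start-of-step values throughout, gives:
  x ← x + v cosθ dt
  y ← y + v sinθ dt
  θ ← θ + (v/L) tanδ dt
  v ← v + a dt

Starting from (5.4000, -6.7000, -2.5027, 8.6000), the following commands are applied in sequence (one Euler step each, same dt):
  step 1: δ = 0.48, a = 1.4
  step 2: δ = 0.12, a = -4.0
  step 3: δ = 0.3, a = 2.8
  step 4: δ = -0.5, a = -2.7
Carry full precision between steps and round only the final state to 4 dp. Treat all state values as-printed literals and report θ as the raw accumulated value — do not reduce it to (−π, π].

after step 1 (δ=0.48, a=1.4): (3.674073, -7.982060, -2.088140, 8.950000)
after step 2 (δ=0.12, a=-4.0): (2.567467, -9.926752, -1.988215, 7.950000)
after step 3 (δ=0.3, a=2.8): (1.761730, -11.743602, -1.760509, 8.650000)
after step 4 (δ=-0.5, a=-2.7): (1.353933, -13.867304, -2.198057, 7.975000)

(1.3539, -13.8673, -2.1981, 7.9750)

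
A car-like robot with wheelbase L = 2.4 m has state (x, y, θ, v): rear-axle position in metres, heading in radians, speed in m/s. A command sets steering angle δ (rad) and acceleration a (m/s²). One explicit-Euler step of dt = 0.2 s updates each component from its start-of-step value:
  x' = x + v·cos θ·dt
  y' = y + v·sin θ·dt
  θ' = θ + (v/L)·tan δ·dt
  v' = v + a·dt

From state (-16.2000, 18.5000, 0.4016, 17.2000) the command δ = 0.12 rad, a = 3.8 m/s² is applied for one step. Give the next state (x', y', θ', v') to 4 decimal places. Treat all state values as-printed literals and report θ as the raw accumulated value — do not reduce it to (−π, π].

(-13.0337, 19.8447, 0.5744, 17.9600)

x' = -16.2000 + 17.2000·cos(0.4016)·0.2 = -13.0337
y' = 18.5000 + 17.2000·sin(0.4016)·0.2 = 19.8447
θ' = 0.4016 + (17.2000/2.4)·tan(0.12)·0.2 = 0.5744
v' = 17.2000 + 3.8000·0.2 = 17.9600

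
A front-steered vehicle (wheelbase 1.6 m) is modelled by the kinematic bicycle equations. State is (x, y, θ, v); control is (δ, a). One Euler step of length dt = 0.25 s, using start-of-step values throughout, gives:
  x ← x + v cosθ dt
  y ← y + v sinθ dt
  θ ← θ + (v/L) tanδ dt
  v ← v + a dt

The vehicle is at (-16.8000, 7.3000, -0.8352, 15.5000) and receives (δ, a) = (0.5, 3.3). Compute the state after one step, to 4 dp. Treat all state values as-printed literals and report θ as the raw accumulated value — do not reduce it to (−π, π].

x' = -16.8000 + 15.5000·cos(-0.8352)·0.25 = -14.1998
y' = 7.3000 + 15.5000·sin(-0.8352)·0.25 = 4.4270
θ' = -0.8352 + (15.5000/1.6)·tan(0.5)·0.25 = 0.4879
v' = 15.5000 + 3.3000·0.25 = 16.3250

(-14.1998, 4.4270, 0.4879, 16.3250)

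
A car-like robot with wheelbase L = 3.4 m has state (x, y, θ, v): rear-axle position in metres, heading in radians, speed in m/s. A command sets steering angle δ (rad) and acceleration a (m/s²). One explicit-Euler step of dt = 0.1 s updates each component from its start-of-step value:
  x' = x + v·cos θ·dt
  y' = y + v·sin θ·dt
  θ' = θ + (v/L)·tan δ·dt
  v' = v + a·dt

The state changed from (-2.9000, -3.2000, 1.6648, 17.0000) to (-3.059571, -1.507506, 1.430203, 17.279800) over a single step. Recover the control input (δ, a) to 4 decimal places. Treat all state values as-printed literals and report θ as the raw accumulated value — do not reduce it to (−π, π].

δ = -0.4387, a = 2.7980

a = (v'−v)/dt = (0.279800)/0.1 = 2.7980
Δθ = θ'−θ = -0.234597;  (v·dt/L) = 17.0000·0.1/3.4 = 0.500000
tan δ = Δθ·L/(v·dt) = -0.469194  →  δ = -0.4387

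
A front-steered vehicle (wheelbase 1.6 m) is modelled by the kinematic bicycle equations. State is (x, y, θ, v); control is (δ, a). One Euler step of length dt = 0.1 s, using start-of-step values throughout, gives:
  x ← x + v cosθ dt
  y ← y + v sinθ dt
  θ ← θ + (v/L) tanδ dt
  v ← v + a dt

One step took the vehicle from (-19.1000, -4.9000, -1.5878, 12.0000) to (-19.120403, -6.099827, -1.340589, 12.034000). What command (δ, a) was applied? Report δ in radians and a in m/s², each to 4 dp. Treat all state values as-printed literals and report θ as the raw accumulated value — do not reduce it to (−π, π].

δ = 0.3184, a = 0.3400

a = (v'−v)/dt = (0.034000)/0.1 = 0.3400
Δθ = θ'−θ = 0.247211;  (v·dt/L) = 12.0000·0.1/1.6 = 0.750000
tan δ = Δθ·L/(v·dt) = 0.329615  →  δ = 0.3184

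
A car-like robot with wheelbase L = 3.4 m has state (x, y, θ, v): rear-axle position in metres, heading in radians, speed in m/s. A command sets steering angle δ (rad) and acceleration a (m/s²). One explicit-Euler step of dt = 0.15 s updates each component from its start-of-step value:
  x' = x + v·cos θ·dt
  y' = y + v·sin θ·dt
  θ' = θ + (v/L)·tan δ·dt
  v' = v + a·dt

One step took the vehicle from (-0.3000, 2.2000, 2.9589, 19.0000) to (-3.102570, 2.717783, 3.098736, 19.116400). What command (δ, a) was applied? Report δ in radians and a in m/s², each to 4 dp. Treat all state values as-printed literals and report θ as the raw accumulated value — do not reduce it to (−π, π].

δ = 0.1653, a = 0.7760

a = (v'−v)/dt = (0.116400)/0.15 = 0.7760
Δθ = θ'−θ = 0.139836;  (v·dt/L) = 19.0000·0.15/3.4 = 0.838235
tan δ = Δθ·L/(v·dt) = 0.166822  →  δ = 0.1653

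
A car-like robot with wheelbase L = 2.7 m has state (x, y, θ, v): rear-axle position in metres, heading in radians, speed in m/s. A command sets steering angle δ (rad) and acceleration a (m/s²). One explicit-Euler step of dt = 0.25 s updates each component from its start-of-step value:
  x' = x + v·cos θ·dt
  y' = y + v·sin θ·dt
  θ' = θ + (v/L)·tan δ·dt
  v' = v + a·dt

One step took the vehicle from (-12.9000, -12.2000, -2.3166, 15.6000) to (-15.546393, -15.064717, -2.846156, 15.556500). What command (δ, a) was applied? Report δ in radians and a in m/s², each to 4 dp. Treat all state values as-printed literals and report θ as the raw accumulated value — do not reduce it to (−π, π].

δ = -0.3514, a = -0.1740

a = (v'−v)/dt = (-0.043500)/0.25 = -0.1740
Δθ = θ'−θ = -0.529556;  (v·dt/L) = 15.6000·0.25/2.7 = 1.444444
tan δ = Δθ·L/(v·dt) = -0.366616  →  δ = -0.3514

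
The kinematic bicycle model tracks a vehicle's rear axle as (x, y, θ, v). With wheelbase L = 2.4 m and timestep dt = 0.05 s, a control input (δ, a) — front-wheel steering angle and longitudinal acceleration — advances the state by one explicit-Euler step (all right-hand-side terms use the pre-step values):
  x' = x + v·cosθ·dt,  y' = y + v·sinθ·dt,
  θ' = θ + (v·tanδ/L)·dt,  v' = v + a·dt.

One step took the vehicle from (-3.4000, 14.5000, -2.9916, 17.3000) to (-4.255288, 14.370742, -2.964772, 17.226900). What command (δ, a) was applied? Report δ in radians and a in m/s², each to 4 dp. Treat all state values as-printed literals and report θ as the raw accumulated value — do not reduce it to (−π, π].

δ = 0.0743, a = -1.4620

a = (v'−v)/dt = (-0.073100)/0.05 = -1.4620
Δθ = θ'−θ = 0.026828;  (v·dt/L) = 17.3000·0.05/2.4 = 0.360417
tan δ = Δθ·L/(v·dt) = 0.074436  →  δ = 0.0743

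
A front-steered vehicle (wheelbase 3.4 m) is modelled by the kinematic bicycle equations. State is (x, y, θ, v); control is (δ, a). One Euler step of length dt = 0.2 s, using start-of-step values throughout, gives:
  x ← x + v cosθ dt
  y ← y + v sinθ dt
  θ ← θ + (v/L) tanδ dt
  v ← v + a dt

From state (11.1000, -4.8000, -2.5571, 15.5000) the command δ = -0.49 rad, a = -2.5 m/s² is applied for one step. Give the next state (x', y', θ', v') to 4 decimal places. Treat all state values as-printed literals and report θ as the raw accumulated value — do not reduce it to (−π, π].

(8.5146, -6.5105, -3.0434, 15.0000)

x' = 11.1000 + 15.5000·cos(-2.5571)·0.2 = 8.5146
y' = -4.8000 + 15.5000·sin(-2.5571)·0.2 = -6.5105
θ' = -2.5571 + (15.5000/3.4)·tan(-0.49)·0.2 = -3.0434
v' = 15.5000 − 2.5000·0.2 = 15.0000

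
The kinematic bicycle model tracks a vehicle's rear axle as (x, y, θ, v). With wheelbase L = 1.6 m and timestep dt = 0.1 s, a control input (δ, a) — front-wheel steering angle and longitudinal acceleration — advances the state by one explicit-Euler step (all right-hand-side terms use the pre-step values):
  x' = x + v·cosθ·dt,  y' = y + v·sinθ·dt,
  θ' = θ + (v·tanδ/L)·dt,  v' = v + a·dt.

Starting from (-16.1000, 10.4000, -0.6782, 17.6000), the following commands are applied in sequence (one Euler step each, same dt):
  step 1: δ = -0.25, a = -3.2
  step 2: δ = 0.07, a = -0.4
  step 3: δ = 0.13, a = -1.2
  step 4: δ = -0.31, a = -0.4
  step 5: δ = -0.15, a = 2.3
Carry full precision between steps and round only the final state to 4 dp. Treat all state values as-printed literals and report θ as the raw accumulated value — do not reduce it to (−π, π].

(-10.5846, 3.8806, -1.2466, 17.3100)

after step 1 (δ=-0.25, a=-3.2): (-14.729482, 9.295789, -0.959076, 17.280000)
after step 2 (δ=0.07, a=-0.4): (-13.737132, 7.881143, -0.883352, 17.240000)
after step 3 (δ=0.13, a=-1.2): (-12.643144, 6.548714, -0.742483, 17.120000)
after step 4 (δ=-0.31, a=-0.4): (-11.381756, 5.391197, -1.085233, 17.080000)
after step 5 (δ=-0.15, a=2.3): (-10.584622, 3.880621, -1.246570, 17.310000)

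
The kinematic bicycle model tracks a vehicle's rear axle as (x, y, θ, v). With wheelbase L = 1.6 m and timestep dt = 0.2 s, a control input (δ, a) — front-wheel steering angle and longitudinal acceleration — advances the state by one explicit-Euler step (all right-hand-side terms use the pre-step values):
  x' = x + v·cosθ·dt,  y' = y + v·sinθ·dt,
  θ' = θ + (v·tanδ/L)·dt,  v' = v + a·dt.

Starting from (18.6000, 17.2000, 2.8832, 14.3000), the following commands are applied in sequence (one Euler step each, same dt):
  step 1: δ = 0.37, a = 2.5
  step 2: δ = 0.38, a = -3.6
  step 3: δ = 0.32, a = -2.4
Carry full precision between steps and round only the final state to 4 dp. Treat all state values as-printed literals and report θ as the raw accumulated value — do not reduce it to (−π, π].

(12.0618, 14.0866, 4.8987, 13.6000)

after step 1 (δ=0.37, a=2.5): (15.834946, 17.930807, 3.576505, 14.800000)
after step 2 (δ=0.38, a=-3.6): (13.150502, 16.683666, 4.315419, 14.080000)
after step 3 (δ=0.32, a=-2.4): (12.061764, 14.086648, 4.898664, 13.600000)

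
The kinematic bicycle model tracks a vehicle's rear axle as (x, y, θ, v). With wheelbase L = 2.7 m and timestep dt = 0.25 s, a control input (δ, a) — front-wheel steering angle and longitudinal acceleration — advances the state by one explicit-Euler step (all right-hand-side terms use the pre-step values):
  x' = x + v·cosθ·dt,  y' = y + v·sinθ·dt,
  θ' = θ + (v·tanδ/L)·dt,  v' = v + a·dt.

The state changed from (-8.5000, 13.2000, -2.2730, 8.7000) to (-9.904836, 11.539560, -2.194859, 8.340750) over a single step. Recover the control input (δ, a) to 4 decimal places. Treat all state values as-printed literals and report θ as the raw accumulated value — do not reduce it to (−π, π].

δ = 0.0967, a = -1.4370

a = (v'−v)/dt = (-0.359250)/0.25 = -1.4370
Δθ = θ'−θ = 0.078141;  (v·dt/L) = 8.7000·0.25/2.7 = 0.805556
tan δ = Δθ·L/(v·dt) = 0.097003  →  δ = 0.0967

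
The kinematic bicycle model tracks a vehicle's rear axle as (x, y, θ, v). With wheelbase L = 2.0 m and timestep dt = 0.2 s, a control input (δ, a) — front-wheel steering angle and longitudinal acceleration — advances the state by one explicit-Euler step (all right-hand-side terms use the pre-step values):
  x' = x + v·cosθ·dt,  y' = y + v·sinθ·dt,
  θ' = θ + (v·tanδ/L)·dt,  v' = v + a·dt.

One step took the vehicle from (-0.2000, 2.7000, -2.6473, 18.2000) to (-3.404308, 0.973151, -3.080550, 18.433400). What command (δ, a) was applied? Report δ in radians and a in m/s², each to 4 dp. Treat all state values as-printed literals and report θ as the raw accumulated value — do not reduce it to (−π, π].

δ = -0.2337, a = 1.1670

a = (v'−v)/dt = (0.233400)/0.2 = 1.1670
Δθ = θ'−θ = -0.433250;  (v·dt/L) = 18.2000·0.2/2.0 = 1.820000
tan δ = Δθ·L/(v·dt) = -0.238049  →  δ = -0.2337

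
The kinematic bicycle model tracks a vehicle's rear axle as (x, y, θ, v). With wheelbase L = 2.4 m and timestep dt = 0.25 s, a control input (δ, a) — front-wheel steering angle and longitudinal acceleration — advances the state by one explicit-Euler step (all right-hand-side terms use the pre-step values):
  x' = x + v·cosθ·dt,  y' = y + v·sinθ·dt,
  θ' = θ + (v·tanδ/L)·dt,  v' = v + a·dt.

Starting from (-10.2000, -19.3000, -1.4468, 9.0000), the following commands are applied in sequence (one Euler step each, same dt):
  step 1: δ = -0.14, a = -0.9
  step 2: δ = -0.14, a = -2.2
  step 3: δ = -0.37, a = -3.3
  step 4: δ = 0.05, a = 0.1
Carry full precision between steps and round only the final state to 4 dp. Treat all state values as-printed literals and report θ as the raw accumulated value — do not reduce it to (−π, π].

after step 1 (δ=-0.14, a=-0.9): (-9.921723, -21.532725, -1.578914, 8.775000)
after step 2 (δ=-0.14, a=-2.2): (-9.939531, -23.726403, -1.707726, 8.225000)
after step 3 (δ=-0.37, a=-3.3): (-10.220213, -25.763406, -2.040036, 7.400000)
after step 4 (δ=0.05, a=0.1): (-11.056798, -27.413444, -2.001462, 7.425000)

(-11.0568, -27.4134, -2.0015, 7.4250)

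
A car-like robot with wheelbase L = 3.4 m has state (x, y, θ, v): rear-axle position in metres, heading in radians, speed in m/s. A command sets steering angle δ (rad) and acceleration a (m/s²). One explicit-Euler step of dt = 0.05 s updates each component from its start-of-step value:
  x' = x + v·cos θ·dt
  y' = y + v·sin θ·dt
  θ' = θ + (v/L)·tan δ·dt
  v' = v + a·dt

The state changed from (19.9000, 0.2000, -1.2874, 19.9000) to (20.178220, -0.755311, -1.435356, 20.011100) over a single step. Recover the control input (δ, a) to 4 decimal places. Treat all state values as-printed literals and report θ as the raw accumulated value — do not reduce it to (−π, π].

δ = -0.4681, a = 2.2220

a = (v'−v)/dt = (0.111100)/0.05 = 2.2220
Δθ = θ'−θ = -0.147956;  (v·dt/L) = 19.9000·0.05/3.4 = 0.292647
tan δ = Δθ·L/(v·dt) = -0.505578  →  δ = -0.4681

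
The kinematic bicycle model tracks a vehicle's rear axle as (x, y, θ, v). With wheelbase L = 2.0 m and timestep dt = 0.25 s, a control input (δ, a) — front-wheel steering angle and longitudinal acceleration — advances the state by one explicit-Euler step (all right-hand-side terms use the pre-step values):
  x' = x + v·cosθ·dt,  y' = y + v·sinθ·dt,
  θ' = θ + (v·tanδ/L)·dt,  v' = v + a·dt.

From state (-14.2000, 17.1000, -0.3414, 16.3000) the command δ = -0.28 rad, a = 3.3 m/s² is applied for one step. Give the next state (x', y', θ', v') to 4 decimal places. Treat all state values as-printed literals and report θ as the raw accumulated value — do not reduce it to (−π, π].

(-10.3602, 15.7357, -0.9273, 17.1250)

x' = -14.2000 + 16.3000·cos(-0.3414)·0.25 = -10.3602
y' = 17.1000 + 16.3000·sin(-0.3414)·0.25 = 15.7357
θ' = -0.3414 + (16.3000/2.0)·tan(-0.28)·0.25 = -0.9273
v' = 16.3000 + 3.3000·0.25 = 17.1250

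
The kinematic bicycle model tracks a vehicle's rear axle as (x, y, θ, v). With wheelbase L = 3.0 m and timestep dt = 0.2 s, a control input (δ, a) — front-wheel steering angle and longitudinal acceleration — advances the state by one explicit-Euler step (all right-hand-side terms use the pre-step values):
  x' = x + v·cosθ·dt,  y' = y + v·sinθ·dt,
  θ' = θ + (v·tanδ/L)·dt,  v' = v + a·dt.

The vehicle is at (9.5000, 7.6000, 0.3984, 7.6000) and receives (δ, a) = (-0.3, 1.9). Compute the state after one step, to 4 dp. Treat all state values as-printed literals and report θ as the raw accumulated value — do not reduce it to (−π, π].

x' = 9.5000 + 7.6000·cos(0.3984)·0.2 = 10.9010
y' = 7.6000 + 7.6000·sin(0.3984)·0.2 = 8.1897
θ' = 0.3984 + (7.6000/3.0)·tan(-0.3)·0.2 = 0.2417
v' = 7.6000 + 1.9000·0.2 = 7.9800

(10.9010, 8.1897, 0.2417, 7.9800)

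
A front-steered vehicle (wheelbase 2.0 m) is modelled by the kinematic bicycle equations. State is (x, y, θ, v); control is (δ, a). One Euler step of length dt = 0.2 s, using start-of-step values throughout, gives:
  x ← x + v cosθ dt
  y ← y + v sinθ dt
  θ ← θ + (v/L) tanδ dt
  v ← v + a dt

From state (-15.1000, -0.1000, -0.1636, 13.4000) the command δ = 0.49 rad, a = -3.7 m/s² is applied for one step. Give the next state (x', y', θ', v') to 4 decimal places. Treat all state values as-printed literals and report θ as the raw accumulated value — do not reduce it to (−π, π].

(-12.4558, -0.5365, 0.5511, 12.6600)

x' = -15.1000 + 13.4000·cos(-0.1636)·0.2 = -12.4558
y' = -0.1000 + 13.4000·sin(-0.1636)·0.2 = -0.5365
θ' = -0.1636 + (13.4000/2.0)·tan(0.49)·0.2 = 0.5511
v' = 13.4000 − 3.7000·0.2 = 12.6600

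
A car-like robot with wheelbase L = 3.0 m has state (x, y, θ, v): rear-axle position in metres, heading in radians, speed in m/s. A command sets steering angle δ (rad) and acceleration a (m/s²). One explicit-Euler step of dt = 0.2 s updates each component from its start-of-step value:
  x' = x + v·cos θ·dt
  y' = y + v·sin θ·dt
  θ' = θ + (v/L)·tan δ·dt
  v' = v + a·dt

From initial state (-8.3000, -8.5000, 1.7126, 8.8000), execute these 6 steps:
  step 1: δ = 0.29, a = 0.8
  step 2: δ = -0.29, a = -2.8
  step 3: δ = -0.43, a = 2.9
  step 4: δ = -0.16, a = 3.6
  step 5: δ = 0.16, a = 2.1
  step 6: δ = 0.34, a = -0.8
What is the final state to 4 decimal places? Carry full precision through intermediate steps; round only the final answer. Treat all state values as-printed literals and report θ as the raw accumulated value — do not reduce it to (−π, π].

after step 1 (δ=0.29, a=0.8): (-8.548739, -6.757666, 1.887669, 8.960000)
after step 2 (δ=-0.29, a=-2.8): (-9.107119, -5.054881, 1.709417, 8.400000)
after step 3 (δ=-0.43, a=2.9): (-9.339257, -3.390996, 1.452589, 8.980000)
after step 4 (δ=-0.16, a=3.6): (-9.127451, -1.607530, 1.355977, 9.700000)
after step 5 (δ=0.16, a=2.1): (-8.713899, 0.287879, 1.460335, 10.120000)
after step 6 (δ=0.34, a=-0.8): (-8.490780, 2.299544, 1.698990, 9.960000)

(-8.4908, 2.2995, 1.6990, 9.9600)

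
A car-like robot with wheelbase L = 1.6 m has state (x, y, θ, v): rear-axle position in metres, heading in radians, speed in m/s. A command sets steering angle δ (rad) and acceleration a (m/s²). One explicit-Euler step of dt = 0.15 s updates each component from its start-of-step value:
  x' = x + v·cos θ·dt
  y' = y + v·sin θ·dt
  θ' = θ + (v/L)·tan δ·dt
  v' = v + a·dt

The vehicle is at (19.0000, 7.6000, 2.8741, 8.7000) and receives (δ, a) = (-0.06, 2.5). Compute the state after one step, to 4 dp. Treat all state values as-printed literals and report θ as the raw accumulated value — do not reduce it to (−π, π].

(17.7414, 7.9449, 2.8251, 9.0750)

x' = 19.0000 + 8.7000·cos(2.8741)·0.15 = 17.7414
y' = 7.6000 + 8.7000·sin(2.8741)·0.15 = 7.9449
θ' = 2.8741 + (8.7000/1.6)·tan(-0.06)·0.15 = 2.8251
v' = 8.7000 + 2.5000·0.15 = 9.0750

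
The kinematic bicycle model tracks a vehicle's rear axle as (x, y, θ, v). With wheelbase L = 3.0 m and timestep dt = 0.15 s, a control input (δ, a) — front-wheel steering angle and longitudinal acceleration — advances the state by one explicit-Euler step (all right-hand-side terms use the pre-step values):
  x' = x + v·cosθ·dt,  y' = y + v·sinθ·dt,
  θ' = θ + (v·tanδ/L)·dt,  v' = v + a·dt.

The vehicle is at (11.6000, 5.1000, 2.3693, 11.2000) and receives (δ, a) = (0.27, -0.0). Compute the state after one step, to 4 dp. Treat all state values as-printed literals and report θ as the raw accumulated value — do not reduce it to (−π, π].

(10.3966, 6.2723, 2.5243, 11.2000)

x' = 11.6000 + 11.2000·cos(2.3693)·0.15 = 10.3966
y' = 5.1000 + 11.2000·sin(2.3693)·0.15 = 6.2723
θ' = 2.3693 + (11.2000/3.0)·tan(0.27)·0.15 = 2.5243
v' = 11.2000 + 0.0000·0.15 = 11.2000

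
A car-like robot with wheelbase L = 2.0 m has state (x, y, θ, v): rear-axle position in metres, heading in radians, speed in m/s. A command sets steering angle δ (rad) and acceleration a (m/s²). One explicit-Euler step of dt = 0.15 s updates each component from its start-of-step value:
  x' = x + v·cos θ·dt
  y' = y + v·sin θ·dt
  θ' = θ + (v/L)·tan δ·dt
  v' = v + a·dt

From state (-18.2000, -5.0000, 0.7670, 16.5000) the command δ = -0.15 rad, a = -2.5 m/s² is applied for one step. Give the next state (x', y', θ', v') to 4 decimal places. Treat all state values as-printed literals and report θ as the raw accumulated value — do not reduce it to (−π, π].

x' = -18.2000 + 16.5000·cos(0.7670)·0.15 = -16.4180
y' = -5.0000 + 16.5000·sin(0.7670)·0.15 = -3.2824
θ' = 0.7670 + (16.5000/2.0)·tan(-0.15)·0.15 = 0.5800
v' = 16.5000 − 2.5000·0.15 = 16.1250

(-16.4180, -3.2824, 0.5800, 16.1250)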